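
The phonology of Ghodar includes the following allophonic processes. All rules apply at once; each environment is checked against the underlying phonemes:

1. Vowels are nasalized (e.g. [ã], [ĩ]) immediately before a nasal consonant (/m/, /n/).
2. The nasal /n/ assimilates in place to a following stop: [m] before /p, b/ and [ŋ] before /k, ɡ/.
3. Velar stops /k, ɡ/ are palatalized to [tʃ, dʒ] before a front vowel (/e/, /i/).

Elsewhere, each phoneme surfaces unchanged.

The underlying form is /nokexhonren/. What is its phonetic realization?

/n/ (word-initial) fails the environment for rule 2, so it stays [n].
/o/ (between /n/ and /k/) fails the environment for rule 1, so it stays [o].
/k/ — between /o/ and /e/, before a front vowel — surfaces as [tʃ] (rule 3).
/e/ (between /k/ and /x/) is in the target of rule 1 but the environment (before a nasal consonant) is not met → [e].
Rule 1 applies to /o/ (between /h/ and /n/: before a nasal consonant) → [õ].
/n/ (between /o/ and /r/): rule 2 targets it, but not before a labial or velar stop → unchanged [n].
Rule 1 applies to /e/ (between /r/ and /n/: before a nasal consonant) → [ẽ].
/n/ (word-final): rule 2 targets it, but not before a labial or velar stop → unchanged [n].

[notʃexhõnrẽn]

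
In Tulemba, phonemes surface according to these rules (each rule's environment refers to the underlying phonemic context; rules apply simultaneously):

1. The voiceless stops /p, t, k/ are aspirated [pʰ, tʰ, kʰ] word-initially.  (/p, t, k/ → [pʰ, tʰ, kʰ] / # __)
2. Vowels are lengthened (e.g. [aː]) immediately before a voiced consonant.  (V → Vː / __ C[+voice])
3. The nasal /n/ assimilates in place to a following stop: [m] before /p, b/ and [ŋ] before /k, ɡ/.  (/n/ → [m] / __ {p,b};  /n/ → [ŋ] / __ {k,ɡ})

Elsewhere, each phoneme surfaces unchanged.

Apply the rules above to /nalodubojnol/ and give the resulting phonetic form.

/n/ (word-initial): rule 3 targets it, but not before a labial or velar stop → unchanged [n].
/a/ meets the environment for rule 2 (before a voiced consonant) → [aː].
/l/ — not in any rule's target class → [l].
/o/ (between /l/ and /d/) occurs before a voiced consonant → [oː] by rule 2.
/d/ — not in any rule's target class → [d].
/u/ (between /d/ and /b/) occurs before a voiced consonant → [uː] by rule 2.
/b/ (between /u/ and /o/): no rule targets it → [b].
/o/ (between /b/ and /j/) occurs before a voiced consonant → [oː] by rule 2.
/j/ stays [j].
/n/ — between /j/ and /o/; rule 3 does not apply here → [n].
Rule 2 applies to /o/ (between /n/ and /l/: before a voiced consonant) → [oː].
/l/ (word-final): no rule targets it → [l].

[naːloːduːboːjnoːl]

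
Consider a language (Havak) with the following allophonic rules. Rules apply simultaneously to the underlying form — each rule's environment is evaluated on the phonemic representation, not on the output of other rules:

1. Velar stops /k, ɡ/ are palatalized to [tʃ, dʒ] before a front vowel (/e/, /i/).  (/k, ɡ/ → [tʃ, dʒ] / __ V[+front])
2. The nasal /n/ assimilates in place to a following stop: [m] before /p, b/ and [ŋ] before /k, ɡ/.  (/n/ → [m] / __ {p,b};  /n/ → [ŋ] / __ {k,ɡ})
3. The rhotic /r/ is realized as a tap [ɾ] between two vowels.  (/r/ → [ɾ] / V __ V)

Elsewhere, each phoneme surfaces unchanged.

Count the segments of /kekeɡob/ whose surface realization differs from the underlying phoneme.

Segments that undergo a rule: /k/ → [tʃ] (rule 1); /k/ → [tʃ] (rule 1).
All other segments surface unchanged.

2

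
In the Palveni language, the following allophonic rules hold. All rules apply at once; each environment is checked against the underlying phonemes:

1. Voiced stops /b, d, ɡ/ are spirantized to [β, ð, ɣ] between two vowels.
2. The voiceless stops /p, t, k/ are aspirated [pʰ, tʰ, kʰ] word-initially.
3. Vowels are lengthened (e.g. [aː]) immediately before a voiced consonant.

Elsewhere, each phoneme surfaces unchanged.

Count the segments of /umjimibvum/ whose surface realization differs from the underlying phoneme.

4

Segments that undergo a rule: /u/ → [uː] (rule 3); /i/ → [iː] (rule 3); /i/ → [iː] (rule 3); /u/ → [uː] (rule 3).
All other segments surface unchanged.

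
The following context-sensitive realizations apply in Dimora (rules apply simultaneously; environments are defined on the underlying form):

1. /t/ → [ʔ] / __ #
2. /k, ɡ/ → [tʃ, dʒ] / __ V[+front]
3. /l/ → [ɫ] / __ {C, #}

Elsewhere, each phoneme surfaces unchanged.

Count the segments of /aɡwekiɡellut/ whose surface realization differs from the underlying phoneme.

4

Segments that undergo a rule: /k/ → [tʃ] (rule 2); /ɡ/ → [dʒ] (rule 2); /l/ → [ɫ] (rule 3); /t/ → [ʔ] (rule 1).
All other segments surface unchanged.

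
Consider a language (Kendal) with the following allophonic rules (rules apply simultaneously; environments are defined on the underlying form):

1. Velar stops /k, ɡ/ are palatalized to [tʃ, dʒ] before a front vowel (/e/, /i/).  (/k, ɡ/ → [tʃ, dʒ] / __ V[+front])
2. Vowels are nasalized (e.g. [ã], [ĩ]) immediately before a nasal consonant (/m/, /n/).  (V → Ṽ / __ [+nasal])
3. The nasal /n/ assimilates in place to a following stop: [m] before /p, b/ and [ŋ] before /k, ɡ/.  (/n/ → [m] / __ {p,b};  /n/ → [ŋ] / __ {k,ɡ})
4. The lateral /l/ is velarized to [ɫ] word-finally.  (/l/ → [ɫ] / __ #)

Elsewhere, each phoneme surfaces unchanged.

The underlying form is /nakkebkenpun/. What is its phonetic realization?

[naktʃebtʃẽmpũn]

/n/ (word-initial) is in the target of rule 3 but the environment (before a labial or velar stop) is not met → [n].
/a/ — between /n/ and /k/; rule 2 does not apply here → [a].
/k/ (between /a/ and /k/) fails the environment for rule 1, so it stays [k].
/k/ (between /k/ and /e/) occurs before a front vowel → [tʃ] by rule 1.
/e/ — between /k/ and /b/; rule 2 does not apply here → [e].
/b/ stays [b].
Rule 1 applies to /k/ (between /b/ and /e/: before a front vowel) → [tʃ].
/e/ (between /k/ and /n/) occurs before a nasal consonant → [ẽ] by rule 2.
/n/ meets the environment for rule 3 (before a labial or velar stop) → [m].
/p/ (between /n/ and /u/) is unaffected → [p].
/u/ (between /p/ and /n/): before a nasal consonant, so rule 2 applies → [ũ].
/n/ (word-final) fails the environment for rule 3, so it stays [n].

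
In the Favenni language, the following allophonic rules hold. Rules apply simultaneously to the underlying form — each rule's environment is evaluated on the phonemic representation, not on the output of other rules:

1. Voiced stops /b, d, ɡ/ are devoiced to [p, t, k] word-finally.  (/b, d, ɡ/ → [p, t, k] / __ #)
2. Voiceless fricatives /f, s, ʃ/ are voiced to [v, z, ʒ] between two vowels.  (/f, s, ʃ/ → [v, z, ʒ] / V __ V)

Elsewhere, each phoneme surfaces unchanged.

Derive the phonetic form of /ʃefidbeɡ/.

[ʃevidbek]

/ʃ/ (word-initial) fails the environment for rule 2, so it stays [ʃ].
Rule 2 applies to /f/ (between /e/ and /i/: between two vowels) → [v].
/d/ (between /i/ and /b/): rule 1 targets it, but not word-finally → unchanged [d].
/b/ (between /d/ and /e/): rule 1 targets it, but not word-finally → unchanged [b].
Rule 1 applies to /ɡ/ (word-final: word-finally) → [k].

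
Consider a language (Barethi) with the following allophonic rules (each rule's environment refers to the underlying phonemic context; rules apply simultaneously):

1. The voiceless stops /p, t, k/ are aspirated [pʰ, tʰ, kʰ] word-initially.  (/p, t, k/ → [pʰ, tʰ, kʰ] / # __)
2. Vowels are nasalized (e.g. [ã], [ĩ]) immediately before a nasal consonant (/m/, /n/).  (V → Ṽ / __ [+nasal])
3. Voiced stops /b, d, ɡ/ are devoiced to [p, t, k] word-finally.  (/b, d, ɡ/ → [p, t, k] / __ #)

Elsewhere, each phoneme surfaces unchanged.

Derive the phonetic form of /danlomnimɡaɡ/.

/d/ (word-initial) is in the target of rule 3 but the environment (word-finally) is not met → [d].
/a/ (between /d/ and /n/) occurs before a nasal consonant → [ã] by rule 2.
/n/ stays [n].
/l/ stays [l].
Rule 2 applies to /o/ (between /l/ and /m/: before a nasal consonant) → [õ].
/m/ — not in any rule's target class → [m].
/n/ — not in any rule's target class → [n].
Rule 2 applies to /i/ (between /n/ and /m/: before a nasal consonant) → [ĩ].
/m/ — not in any rule's target class → [m].
/ɡ/ (between /m/ and /a/) is in the target of rule 3 but the environment (word-finally) is not met → [ɡ].
/a/ (between /ɡ/ and /ɡ/): rule 2 targets it, but not before a nasal consonant → unchanged [a].
/ɡ/ meets the environment for rule 3 (word-finally) → [k].

[dãnlõmnĩmɡak]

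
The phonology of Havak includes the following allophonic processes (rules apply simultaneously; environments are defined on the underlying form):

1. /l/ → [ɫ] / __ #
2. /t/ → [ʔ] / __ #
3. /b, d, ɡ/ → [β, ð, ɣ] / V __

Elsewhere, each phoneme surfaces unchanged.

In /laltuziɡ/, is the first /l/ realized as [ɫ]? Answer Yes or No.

No

/l/ (word-initial) is in the target of rule 1 but the environment (word-finally) is not met → [l].
The actual realization is [l], not [ɫ].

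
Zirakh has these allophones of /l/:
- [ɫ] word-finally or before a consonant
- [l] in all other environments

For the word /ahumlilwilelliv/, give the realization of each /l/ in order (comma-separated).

Occurrence 1 (position 5): no conditioning environment matches → elsewhere allophone [l].
Occurrence 2 (position 7): word-finally or before a consonant → [ɫ].
Occurrence 3 (position 10): no conditioning environment matches → elsewhere allophone [l].
Occurrence 4 (position 12): word-finally or before a consonant → [ɫ].
Occurrence 5 (position 13): no conditioning environment matches → elsewhere allophone [l].

[l], [ɫ], [l], [ɫ], [l]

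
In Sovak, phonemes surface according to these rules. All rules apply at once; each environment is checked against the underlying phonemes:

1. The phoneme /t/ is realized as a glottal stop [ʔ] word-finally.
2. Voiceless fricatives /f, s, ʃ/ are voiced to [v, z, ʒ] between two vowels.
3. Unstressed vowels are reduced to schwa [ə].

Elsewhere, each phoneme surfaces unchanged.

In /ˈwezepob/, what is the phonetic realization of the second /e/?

[ə]

/e/ meets the environment for rule 3 (in an unstressed syllable) → [ə].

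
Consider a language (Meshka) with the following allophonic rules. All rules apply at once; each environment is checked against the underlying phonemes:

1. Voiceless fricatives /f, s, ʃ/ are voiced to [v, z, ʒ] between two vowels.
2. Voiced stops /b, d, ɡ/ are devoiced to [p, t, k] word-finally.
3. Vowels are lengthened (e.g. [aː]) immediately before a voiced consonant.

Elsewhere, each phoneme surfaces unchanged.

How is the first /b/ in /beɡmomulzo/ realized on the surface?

[b]

/b/ (word-initial) fails the environment for rule 2, so it stays [b].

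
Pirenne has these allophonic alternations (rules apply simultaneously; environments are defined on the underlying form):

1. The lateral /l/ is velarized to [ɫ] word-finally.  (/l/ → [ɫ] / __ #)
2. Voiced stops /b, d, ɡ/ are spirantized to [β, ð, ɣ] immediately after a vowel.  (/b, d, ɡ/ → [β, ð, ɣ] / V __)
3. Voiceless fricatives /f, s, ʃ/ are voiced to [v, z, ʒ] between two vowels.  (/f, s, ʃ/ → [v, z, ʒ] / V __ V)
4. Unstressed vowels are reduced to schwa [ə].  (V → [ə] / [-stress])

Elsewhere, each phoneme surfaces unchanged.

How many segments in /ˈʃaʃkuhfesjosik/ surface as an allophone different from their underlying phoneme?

Segments that undergo a rule: /u/ → [ə] (rule 4); /e/ → [ə] (rule 4); /o/ → [ə] (rule 4); /s/ → [z] (rule 3); /i/ → [ə] (rule 4).
All other segments surface unchanged.

5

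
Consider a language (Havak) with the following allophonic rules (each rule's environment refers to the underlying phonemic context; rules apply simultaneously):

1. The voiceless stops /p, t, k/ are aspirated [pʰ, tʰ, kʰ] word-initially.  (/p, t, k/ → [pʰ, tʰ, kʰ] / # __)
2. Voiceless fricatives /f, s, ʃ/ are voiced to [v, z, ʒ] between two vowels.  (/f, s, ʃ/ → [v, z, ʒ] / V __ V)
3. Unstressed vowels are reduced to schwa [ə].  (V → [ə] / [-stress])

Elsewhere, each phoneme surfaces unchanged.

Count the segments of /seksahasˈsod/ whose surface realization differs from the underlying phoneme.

3

Segments that undergo a rule: /e/ → [ə] (rule 3); /a/ → [ə] (rule 3); /a/ → [ə] (rule 3).
All other segments surface unchanged.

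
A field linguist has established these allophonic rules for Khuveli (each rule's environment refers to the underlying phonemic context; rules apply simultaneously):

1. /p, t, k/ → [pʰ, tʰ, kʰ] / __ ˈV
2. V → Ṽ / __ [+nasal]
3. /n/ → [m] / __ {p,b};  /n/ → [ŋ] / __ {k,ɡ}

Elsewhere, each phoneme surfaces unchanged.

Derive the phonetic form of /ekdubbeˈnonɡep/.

[ekdubbẽˈnõŋɡep]

/e/ (word-initial): rule 2 targets it, but not before a nasal consonant → unchanged [e].
/k/ — between /e/ and /d/; rule 1 does not apply here → [k].
/d/ (between /k/ and /u/) is unaffected → [d].
/u/ — between /d/ and /b/; rule 2 does not apply here → [u].
/b/ (between /u/ and /b/): no rule targets it → [b].
/b/ stays [b].
/e/ (between /b/ and /n/): before a nasal consonant, so rule 2 applies → [ẽ].
/n/ (between /e/ and /o/) is in the target of rule 3 but the environment (before a labial or velar stop) is not met → [n].
Rule 2 applies to /o/ (between /n/ and /n/: before a nasal consonant) → [õ].
/n/ (between /o/ and /ɡ/) occurs before a labial or velar stop → [ŋ] by rule 3.
/ɡ/ — not in any rule's target class → [ɡ].
/e/ — between /ɡ/ and /p/; rule 2 does not apply here → [e].
/p/ — word-final; rule 1 does not apply here → [p].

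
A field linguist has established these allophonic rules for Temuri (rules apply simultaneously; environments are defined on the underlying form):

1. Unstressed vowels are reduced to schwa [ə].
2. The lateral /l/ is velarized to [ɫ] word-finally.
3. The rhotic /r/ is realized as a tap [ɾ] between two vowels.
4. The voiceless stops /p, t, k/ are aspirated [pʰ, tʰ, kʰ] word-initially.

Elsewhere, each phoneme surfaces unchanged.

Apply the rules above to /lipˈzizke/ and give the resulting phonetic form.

[ləpˈzizkə]

/l/ (word-initial) is in the target of rule 2 but the environment (word-finally) is not met → [l].
/i/ (between /l/ and /p/) occurs in an unstressed syllable → [ə] by rule 1.
/p/ (between /i/ and /z/) is in the target of rule 4 but the environment (word-initially) is not met → [p].
/z/ (between /p/ and /i/): no rule targets it → [z].
/i/ — between /z/ and /z/; rule 1 does not apply here → [i].
/z/ — not in any rule's target class → [z].
/k/ (between /z/ and /e/) is in the target of rule 4 but the environment (word-initially) is not met → [k].
/e/ — word-final, in an unstressed syllable — surfaces as [ə] (rule 1).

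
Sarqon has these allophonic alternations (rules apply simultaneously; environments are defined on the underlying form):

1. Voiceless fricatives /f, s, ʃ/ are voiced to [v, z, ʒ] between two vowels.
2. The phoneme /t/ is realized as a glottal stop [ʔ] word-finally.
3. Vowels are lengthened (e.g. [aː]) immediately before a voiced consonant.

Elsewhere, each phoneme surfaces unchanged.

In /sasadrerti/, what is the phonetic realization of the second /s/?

/s/ — between /a/ and /a/, between two vowels — surfaces as [z] (rule 1).

[z]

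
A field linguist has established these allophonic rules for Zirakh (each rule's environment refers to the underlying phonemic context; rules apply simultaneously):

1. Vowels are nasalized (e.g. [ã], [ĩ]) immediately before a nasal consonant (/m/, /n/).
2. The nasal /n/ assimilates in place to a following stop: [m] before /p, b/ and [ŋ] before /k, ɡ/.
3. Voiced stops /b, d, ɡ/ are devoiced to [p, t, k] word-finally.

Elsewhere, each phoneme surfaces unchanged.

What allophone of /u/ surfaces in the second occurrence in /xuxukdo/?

/u/ (between /x/ and /k/): rule 1 targets it, but not before a nasal consonant → unchanged [u].

[u]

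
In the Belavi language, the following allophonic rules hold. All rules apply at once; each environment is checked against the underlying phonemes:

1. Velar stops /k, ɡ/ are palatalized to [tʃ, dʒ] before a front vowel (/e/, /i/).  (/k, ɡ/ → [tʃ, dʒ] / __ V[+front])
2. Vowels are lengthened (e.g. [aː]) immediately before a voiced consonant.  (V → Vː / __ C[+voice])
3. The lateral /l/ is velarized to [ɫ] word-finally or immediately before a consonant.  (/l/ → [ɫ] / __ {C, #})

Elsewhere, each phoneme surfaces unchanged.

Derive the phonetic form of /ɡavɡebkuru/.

/ɡ/ (word-initial): rule 1 targets it, but not before a front vowel → unchanged [ɡ].
/a/ meets the environment for rule 2 (before a voiced consonant) → [aː].
/v/ — not in any rule's target class → [v].
/ɡ/ meets the environment for rule 1 (before a front vowel) → [dʒ].
/e/ — between /ɡ/ and /b/, before a voiced consonant — surfaces as [eː] (rule 2).
/b/ stays [b].
/k/ — between /b/ and /u/; rule 1 does not apply here → [k].
/u/ (between /k/ and /r/): before a voiced consonant, so rule 2 applies → [uː].
/r/ stays [r].
/u/ (word-final) is in the target of rule 2 but the environment (before a voiced consonant) is not met → [u].

[ɡaːvdʒeːbkuːru]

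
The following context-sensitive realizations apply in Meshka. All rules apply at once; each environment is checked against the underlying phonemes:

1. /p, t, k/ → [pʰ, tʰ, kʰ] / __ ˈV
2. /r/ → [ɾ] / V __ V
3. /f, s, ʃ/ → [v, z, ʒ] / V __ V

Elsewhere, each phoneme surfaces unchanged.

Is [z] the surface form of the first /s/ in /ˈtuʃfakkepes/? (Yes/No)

/s/ — word-final; rule 3 does not apply here → [s].
The actual realization is [s], not [z].

No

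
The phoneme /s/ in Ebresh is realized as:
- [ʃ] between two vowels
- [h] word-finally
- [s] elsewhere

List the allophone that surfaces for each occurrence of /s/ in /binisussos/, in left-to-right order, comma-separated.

[ʃ], [s], [s], [h]

Occurrence 1 (position 5): between two vowels → [ʃ].
Occurrence 2 (position 7): no conditioning environment matches → elsewhere allophone [s].
Occurrence 3 (position 8): no conditioning environment matches → elsewhere allophone [s].
Occurrence 4 (position 10): word-finally → [h].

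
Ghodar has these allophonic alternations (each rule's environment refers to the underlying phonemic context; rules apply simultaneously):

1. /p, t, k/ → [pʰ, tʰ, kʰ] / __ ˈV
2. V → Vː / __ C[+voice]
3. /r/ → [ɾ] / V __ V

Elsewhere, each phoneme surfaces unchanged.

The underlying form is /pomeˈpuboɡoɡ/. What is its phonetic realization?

[poːmeˈpʰuːboːɡoːɡ]

/p/ (word-initial) is in the target of rule 1 but the environment (immediately before a stressed vowel) is not met → [p].
/o/ (between /p/ and /m/): before a voiced consonant, so rule 2 applies → [oː].
/m/ (between /o/ and /e/) is unaffected → [m].
/e/ (between /m/ and /p/): rule 2 targets it, but not before a voiced consonant → unchanged [e].
Rule 1 applies to /p/ (between /e/ and /u/: immediately before a stressed vowel) → [pʰ].
Rule 2 applies to /u/ (between /p/ and /b/: before a voiced consonant) → [uː].
/b/ stays [b].
/o/ (between /b/ and /ɡ/): before a voiced consonant, so rule 2 applies → [oː].
/ɡ/ stays [ɡ].
Rule 2 applies to /o/ (between /ɡ/ and /ɡ/: before a voiced consonant) → [oː].
/ɡ/ (word-final): no rule targets it → [ɡ].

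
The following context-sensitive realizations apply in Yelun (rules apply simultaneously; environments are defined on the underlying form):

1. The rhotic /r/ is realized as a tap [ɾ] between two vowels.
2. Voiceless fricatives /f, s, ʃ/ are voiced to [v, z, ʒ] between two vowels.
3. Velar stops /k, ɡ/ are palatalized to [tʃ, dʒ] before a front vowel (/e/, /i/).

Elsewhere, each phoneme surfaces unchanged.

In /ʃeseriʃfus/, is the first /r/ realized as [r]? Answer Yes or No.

Rule 1 applies to /r/ (between /e/ and /i/: between two vowels) → [ɾ].
The actual realization is [ɾ], not [r].

No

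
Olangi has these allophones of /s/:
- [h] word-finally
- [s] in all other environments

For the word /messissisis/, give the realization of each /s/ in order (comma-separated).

Occurrence 1 (position 3): no conditioning environment matches → elsewhere allophone [s].
Occurrence 2 (position 4): no conditioning environment matches → elsewhere allophone [s].
Occurrence 3 (position 6): no conditioning environment matches → elsewhere allophone [s].
Occurrence 4 (position 7): no conditioning environment matches → elsewhere allophone [s].
Occurrence 5 (position 9): no conditioning environment matches → elsewhere allophone [s].
Occurrence 6 (position 11): word-finally → [h].

[s], [s], [s], [s], [s], [h]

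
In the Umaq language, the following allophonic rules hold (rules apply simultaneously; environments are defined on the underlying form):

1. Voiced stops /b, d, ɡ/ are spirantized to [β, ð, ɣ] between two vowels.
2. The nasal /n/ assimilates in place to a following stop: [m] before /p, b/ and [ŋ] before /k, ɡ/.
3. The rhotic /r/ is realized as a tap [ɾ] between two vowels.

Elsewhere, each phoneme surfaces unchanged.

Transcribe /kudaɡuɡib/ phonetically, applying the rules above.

[kuðaɣuɣib]

/k/ (word-initial): no rule targets it → [k].
/u/ (between /k/ and /d/): no rule targets it → [u].
/d/ — between /u/ and /a/, between two vowels — surfaces as [ð] (rule 1).
/a/ (between /d/ and /ɡ/): no rule targets it → [a].
/ɡ/ (between /a/ and /u/): between two vowels, so rule 1 applies → [ɣ].
/u/ stays [u].
/ɡ/ meets the environment for rule 1 (between two vowels) → [ɣ].
/i/ (between /ɡ/ and /b/) is unaffected → [i].
/b/ (word-final): rule 1 targets it, but not between two vowels → unchanged [b].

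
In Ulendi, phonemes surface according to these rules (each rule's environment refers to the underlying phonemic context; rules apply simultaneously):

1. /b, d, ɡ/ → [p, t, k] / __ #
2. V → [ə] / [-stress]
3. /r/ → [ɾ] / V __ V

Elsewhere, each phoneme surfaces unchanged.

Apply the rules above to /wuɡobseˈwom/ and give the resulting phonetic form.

[wəɡəbsəˈwom]

/u/ meets the environment for rule 2 (in an unstressed syllable) → [ə].
/ɡ/ (between /u/ and /o/) is in the target of rule 1 but the environment (word-finally) is not met → [ɡ].
/o/ (between /ɡ/ and /b/): in an unstressed syllable, so rule 2 applies → [ə].
/b/ (between /o/ and /s/) fails the environment for rule 1, so it stays [b].
/e/ meets the environment for rule 2 (in an unstressed syllable) → [ə].
/o/ (between /w/ and /m/) fails the environment for rule 2, so it stays [o].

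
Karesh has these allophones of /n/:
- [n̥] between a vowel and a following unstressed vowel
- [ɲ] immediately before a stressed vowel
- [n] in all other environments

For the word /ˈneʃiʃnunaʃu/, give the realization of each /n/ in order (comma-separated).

[ɲ], [n], [n̥]

Occurrence 1 (position 1): immediately before a stressed vowel → [ɲ].
Occurrence 2 (position 6): no conditioning environment matches → elsewhere allophone [n].
Occurrence 3 (position 8): between a vowel and a following unstressed vowel → [n̥].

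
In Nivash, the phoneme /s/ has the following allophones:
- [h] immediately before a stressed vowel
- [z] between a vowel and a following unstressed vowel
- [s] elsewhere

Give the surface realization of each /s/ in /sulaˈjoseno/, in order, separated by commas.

Occurrence 1 (position 1): no conditioning environment matches → elsewhere allophone [s].
Occurrence 2 (position 7): between a vowel and a following unstressed vowel → [z].

[s], [z]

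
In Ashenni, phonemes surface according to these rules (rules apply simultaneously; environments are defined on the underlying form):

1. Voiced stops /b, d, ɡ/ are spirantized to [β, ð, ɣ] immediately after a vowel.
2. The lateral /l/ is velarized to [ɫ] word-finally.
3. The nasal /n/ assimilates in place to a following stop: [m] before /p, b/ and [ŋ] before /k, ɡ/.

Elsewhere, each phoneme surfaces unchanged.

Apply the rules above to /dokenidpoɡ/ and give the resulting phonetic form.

/d/ — word-initial; rule 1 does not apply here → [d].
/n/ — between /e/ and /i/; rule 3 does not apply here → [n].
/d/ (between /i/ and /p/) occurs immediately after a vowel → [ð] by rule 1.
Rule 1 applies to /ɡ/ (word-final: immediately after a vowel) → [ɣ].

[dokeniðpoɣ]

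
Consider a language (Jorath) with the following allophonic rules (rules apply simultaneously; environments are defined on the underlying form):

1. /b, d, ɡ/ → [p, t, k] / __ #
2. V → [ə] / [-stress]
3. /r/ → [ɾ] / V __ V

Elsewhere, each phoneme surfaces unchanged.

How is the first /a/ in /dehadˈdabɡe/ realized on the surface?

/a/ — between /h/ and /d/, in an unstressed syllable — surfaces as [ə] (rule 2).

[ə]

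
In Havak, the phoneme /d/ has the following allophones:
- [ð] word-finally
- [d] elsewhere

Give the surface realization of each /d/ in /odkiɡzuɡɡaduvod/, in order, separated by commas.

[d], [d], [ð]

Occurrence 1 (position 2): no conditioning environment matches → elsewhere allophone [d].
Occurrence 2 (position 11): no conditioning environment matches → elsewhere allophone [d].
Occurrence 3 (position 15): word-finally → [ð].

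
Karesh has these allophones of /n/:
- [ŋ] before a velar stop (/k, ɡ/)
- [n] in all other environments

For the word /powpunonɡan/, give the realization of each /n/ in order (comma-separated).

[n], [ŋ], [n]

Occurrence 1 (position 6): no conditioning environment matches → elsewhere allophone [n].
Occurrence 2 (position 8): before a velar stop → [ŋ].
Occurrence 3 (position 11): no conditioning environment matches → elsewhere allophone [n].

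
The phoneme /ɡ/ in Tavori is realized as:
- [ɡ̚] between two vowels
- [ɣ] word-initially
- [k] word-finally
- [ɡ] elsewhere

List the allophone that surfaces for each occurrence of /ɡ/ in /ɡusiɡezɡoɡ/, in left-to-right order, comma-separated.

[ɣ], [ɡ̚], [ɡ], [k]

Occurrence 1 (position 1): word-initially → [ɣ].
Occurrence 2 (position 5): between two vowels → [ɡ̚].
Occurrence 3 (position 8): no conditioning environment matches → elsewhere allophone [ɡ].
Occurrence 4 (position 10): word-finally → [k].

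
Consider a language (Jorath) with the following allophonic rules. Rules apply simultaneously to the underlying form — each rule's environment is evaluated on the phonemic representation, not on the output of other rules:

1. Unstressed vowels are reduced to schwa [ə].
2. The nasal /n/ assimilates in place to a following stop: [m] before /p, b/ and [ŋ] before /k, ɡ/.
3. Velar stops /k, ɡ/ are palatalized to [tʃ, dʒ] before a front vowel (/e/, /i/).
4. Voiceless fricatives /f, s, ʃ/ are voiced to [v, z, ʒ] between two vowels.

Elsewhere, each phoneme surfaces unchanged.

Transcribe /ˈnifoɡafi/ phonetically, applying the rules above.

[ˈnivəɡəvə]

/n/ (word-initial) is in the target of rule 2 but the environment (before a labial or velar stop) is not met → [n].
/i/ (between /n/ and /f/) fails the environment for rule 1, so it stays [i].
/f/ (between /i/ and /o/): between two vowels, so rule 4 applies → [v].
/o/ — between /f/ and /ɡ/, in an unstressed syllable — surfaces as [ə] (rule 1).
/ɡ/ — between /o/ and /a/; rule 3 does not apply here → [ɡ].
/a/ (between /ɡ/ and /f/): in an unstressed syllable, so rule 1 applies → [ə].
/f/ (between /a/ and /i/): between two vowels, so rule 4 applies → [v].
/i/ (word-final) occurs in an unstressed syllable → [ə] by rule 1.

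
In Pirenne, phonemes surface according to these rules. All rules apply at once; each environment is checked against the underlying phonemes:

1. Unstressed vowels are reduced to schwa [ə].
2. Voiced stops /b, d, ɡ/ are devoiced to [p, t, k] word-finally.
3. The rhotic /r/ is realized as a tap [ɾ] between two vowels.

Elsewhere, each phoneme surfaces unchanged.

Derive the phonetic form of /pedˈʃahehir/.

/p/ (word-initial): no rule targets it → [p].
/e/ (between /p/ and /d/): in an unstressed syllable, so rule 1 applies → [ə].
/d/ (between /e/ and /ʃ/) fails the environment for rule 2, so it stays [d].
/ʃ/ stays [ʃ].
/a/ — between /ʃ/ and /h/; rule 1 does not apply here → [a].
/h/ stays [h].
/e/ meets the environment for rule 1 (in an unstressed syllable) → [ə].
/h/ stays [h].
/i/ meets the environment for rule 1 (in an unstressed syllable) → [ə].
/r/ (word-final) is in the target of rule 3 but the environment (between two vowels) is not met → [r].

[pədˈʃahəhər]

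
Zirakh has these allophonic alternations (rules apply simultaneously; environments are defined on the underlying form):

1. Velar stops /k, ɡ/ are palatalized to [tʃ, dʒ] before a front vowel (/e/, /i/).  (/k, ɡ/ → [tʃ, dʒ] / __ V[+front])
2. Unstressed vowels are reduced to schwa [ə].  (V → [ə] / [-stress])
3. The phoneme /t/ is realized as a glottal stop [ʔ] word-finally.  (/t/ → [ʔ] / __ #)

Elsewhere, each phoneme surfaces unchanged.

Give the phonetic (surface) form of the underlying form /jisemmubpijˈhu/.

[jəsəmməbpəjˈhu]

/i/ meets the environment for rule 2 (in an unstressed syllable) → [ə].
/e/ — between /s/ and /m/, in an unstressed syllable — surfaces as [ə] (rule 2).
/u/ meets the environment for rule 2 (in an unstressed syllable) → [ə].
/i/ — between /p/ and /j/, in an unstressed syllable — surfaces as [ə] (rule 2).
/u/ (word-final) is in the target of rule 2 but the environment (in an unstressed syllable) is not met → [u].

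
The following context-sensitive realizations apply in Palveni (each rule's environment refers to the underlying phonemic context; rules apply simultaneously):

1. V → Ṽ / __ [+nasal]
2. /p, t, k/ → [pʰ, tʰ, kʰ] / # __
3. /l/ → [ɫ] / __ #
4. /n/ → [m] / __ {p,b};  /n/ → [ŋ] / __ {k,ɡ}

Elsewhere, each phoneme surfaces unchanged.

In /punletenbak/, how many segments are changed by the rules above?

4

Segments that undergo a rule: /p/ → [pʰ] (rule 2); /u/ → [ũ] (rule 1); /e/ → [ẽ] (rule 1); /n/ → [m] (rule 4).
All other segments surface unchanged.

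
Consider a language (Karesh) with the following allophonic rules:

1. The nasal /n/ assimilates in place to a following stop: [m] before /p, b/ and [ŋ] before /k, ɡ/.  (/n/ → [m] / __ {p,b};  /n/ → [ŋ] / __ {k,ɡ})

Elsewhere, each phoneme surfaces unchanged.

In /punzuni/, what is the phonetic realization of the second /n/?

[n]

/n/ (between /u/ and /i/) is in the target of rule 1 but the environment (before a labial or velar stop) is not met → [n].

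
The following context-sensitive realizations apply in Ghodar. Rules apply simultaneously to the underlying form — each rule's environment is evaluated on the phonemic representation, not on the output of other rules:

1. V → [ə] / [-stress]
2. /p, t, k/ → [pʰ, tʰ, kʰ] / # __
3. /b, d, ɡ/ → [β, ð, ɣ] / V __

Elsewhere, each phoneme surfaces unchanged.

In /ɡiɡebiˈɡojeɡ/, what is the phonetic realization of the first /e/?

/e/ (between /ɡ/ and /b/) occurs in an unstressed syllable → [ə] by rule 1.

[ə]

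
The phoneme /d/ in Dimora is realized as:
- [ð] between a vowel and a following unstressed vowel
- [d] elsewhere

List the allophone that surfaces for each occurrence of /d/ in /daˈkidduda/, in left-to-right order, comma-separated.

[d], [d], [d], [ð]

Occurrence 1 (position 1): no conditioning environment matches → elsewhere allophone [d].
Occurrence 2 (position 5): no conditioning environment matches → elsewhere allophone [d].
Occurrence 3 (position 6): no conditioning environment matches → elsewhere allophone [d].
Occurrence 4 (position 8): between a vowel and a following unstressed vowel → [ð].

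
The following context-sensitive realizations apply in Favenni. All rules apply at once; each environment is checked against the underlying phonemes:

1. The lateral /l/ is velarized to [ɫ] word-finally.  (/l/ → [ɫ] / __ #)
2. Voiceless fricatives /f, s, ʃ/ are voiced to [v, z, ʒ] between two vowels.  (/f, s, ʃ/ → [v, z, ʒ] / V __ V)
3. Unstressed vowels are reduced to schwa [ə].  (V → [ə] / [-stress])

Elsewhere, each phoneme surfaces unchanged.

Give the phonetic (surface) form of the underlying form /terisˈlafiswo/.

[tərəsˈlavəswə]

/t/ — not in any rule's target class → [t].
/e/ (between /t/ and /r/) occurs in an unstressed syllable → [ə] by rule 3.
/r/ — not in any rule's target class → [r].
/i/ (between /r/ and /s/) occurs in an unstressed syllable → [ə] by rule 3.
/s/ (between /i/ and /l/) is in the target of rule 2 but the environment (between two vowels) is not met → [s].
/l/ — between /s/ and /a/; rule 1 does not apply here → [l].
/a/ (between /l/ and /f/) is in the target of rule 3 but the environment (in an unstressed syllable) is not met → [a].
/f/ (between /a/ and /i/) occurs between two vowels → [v] by rule 2.
/i/ — between /f/ and /s/, in an unstressed syllable — surfaces as [ə] (rule 3).
/s/ (between /i/ and /w/): rule 2 targets it, but not between two vowels → unchanged [s].
/w/ stays [w].
/o/ meets the environment for rule 3 (in an unstressed syllable) → [ə].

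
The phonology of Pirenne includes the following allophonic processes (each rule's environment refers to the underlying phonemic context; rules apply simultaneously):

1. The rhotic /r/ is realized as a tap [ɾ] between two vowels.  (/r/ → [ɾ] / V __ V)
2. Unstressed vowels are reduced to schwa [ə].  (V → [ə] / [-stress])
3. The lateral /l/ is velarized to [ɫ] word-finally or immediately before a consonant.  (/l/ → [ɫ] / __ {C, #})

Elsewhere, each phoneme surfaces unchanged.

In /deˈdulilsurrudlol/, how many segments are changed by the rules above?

7

Segments that undergo a rule: /e/ → [ə] (rule 2); /i/ → [ə] (rule 2); /l/ → [ɫ] (rule 3); /u/ → [ə] (rule 2); /u/ → [ə] (rule 2); /o/ → [ə] (rule 2); /l/ → [ɫ] (rule 3).
All other segments surface unchanged.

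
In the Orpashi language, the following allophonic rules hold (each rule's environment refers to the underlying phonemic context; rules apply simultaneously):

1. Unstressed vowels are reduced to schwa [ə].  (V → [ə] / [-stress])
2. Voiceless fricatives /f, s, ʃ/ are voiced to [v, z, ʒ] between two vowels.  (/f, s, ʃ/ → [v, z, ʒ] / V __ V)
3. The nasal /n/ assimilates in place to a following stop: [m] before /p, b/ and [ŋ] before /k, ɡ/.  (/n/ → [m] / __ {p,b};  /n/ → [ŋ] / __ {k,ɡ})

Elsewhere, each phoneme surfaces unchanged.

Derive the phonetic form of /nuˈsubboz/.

/n/ (word-initial) fails the environment for rule 3, so it stays [n].
/u/ (between /n/ and /s/) occurs in an unstressed syllable → [ə] by rule 1.
/s/ (between /u/ and /u/) occurs between two vowels → [z] by rule 2.
/u/ — between /s/ and /b/; rule 1 does not apply here → [u].
/b/ (between /u/ and /b/): no rule targets it → [b].
/b/ (between /b/ and /o/) is unaffected → [b].
/o/ meets the environment for rule 1 (in an unstressed syllable) → [ə].
/z/ (word-final) is unaffected → [z].

[nəˈzubbəz]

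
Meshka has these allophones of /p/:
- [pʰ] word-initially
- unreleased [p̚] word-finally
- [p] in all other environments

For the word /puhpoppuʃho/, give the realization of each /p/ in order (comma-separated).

[pʰ], [p], [p], [p]

Occurrence 1 (position 1): word-initially → [pʰ].
Occurrence 2 (position 4): no conditioning environment matches → elsewhere allophone [p].
Occurrence 3 (position 6): no conditioning environment matches → elsewhere allophone [p].
Occurrence 4 (position 7): no conditioning environment matches → elsewhere allophone [p].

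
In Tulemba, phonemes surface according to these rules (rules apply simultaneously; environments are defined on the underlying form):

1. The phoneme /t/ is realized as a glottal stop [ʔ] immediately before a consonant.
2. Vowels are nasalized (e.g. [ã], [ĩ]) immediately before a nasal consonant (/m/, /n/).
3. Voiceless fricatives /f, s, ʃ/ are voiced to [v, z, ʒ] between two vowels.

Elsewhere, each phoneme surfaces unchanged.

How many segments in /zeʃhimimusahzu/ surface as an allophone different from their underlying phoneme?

3

Segments that undergo a rule: /i/ → [ĩ] (rule 2); /i/ → [ĩ] (rule 2); /s/ → [z] (rule 3).
All other segments surface unchanged.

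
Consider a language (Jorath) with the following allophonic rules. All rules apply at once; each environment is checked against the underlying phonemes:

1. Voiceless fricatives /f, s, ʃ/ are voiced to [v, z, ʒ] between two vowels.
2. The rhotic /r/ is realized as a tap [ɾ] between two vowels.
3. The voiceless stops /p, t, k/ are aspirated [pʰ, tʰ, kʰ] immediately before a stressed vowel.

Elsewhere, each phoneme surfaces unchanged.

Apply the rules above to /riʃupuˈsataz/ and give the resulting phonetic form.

/r/ (word-initial): rule 2 targets it, but not between two vowels → unchanged [r].
/i/ (between /r/ and /ʃ/) is unaffected → [i].
/ʃ/ — between /i/ and /u/, between two vowels — surfaces as [ʒ] (rule 1).
/u/ (between /ʃ/ and /p/) is unaffected → [u].
/p/ — between /u/ and /u/; rule 3 does not apply here → [p].
/u/ (between /p/ and /s/) is unaffected → [u].
/s/ meets the environment for rule 1 (between two vowels) → [z].
/a/ — not in any rule's target class → [a].
/t/ (between /a/ and /a/): rule 3 targets it, but not immediately before a stressed vowel → unchanged [t].
/a/ (between /t/ and /z/): no rule targets it → [a].
/z/ — not in any rule's target class → [z].

[riʒupuˈzataz]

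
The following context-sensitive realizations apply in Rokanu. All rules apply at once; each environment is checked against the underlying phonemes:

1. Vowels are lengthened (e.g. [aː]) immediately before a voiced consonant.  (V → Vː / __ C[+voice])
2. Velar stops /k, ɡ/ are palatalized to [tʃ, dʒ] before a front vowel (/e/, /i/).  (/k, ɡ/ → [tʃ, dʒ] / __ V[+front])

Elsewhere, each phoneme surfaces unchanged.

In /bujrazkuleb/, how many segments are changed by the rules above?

Segments that undergo a rule: /u/ → [uː] (rule 1); /a/ → [aː] (rule 1); /u/ → [uː] (rule 1); /e/ → [eː] (rule 1).
All other segments surface unchanged.

4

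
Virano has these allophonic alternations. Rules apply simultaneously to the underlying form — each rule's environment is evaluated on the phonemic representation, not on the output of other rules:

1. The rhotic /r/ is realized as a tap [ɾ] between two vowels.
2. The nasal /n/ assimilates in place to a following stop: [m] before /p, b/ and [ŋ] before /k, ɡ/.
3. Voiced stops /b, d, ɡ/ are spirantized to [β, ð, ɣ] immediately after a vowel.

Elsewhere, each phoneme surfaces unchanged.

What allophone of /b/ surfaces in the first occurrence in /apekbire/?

[b]

/b/ — between /k/ and /i/; rule 3 does not apply here → [b].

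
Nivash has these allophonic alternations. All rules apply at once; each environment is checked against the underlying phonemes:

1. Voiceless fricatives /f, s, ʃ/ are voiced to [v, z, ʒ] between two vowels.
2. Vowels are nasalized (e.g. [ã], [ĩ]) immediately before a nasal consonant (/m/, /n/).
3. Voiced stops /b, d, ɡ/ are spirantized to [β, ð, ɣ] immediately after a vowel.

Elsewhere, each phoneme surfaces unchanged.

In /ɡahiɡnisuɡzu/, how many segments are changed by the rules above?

Segments that undergo a rule: /ɡ/ → [ɣ] (rule 3); /s/ → [z] (rule 1); /ɡ/ → [ɣ] (rule 3).
All other segments surface unchanged.

3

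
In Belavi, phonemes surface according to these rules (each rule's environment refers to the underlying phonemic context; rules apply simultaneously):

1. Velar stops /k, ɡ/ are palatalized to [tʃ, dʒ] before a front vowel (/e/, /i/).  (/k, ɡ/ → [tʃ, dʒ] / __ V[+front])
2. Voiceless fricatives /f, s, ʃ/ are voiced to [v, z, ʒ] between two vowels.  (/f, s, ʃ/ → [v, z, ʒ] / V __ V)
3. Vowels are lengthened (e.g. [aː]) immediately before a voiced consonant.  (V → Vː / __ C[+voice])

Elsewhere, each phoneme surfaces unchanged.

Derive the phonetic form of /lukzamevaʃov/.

[lukzaːmeːvaʒoːv]

/l/ stays [l].
/u/ (between /l/ and /k/) is in the target of rule 3 but the environment (before a voiced consonant) is not met → [u].
/k/ (between /u/ and /z/) fails the environment for rule 1, so it stays [k].
/z/ (between /k/ and /a/) is unaffected → [z].
Rule 3 applies to /a/ (between /z/ and /m/: before a voiced consonant) → [aː].
/m/ — not in any rule's target class → [m].
Rule 3 applies to /e/ (between /m/ and /v/: before a voiced consonant) → [eː].
/v/ — not in any rule's target class → [v].
/a/ (between /v/ and /ʃ/) fails the environment for rule 3, so it stays [a].
Rule 2 applies to /ʃ/ (between /a/ and /o/: between two vowels) → [ʒ].
/o/ (between /ʃ/ and /v/): before a voiced consonant, so rule 3 applies → [oː].
/v/ stays [v].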